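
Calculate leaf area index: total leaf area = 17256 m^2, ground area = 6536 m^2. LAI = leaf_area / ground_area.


LAI = 17256 / 6536 = 2.6401 ≈ 2.64

2.64


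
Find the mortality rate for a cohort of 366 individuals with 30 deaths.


Mortality rate = 30 / 366 = 0.081967 ≈ 0.0820

0.0820


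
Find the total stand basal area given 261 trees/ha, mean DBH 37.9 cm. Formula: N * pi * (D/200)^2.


(D/200)^2 = (37.9/200)^2 = 0.1895^2 = 0.03591025
Individual BA = 3.141593 * 0.03591025 = 0.112815 m^2
Stand BA = 261 * 0.112815 = 29.4447 ≈ 29.44 m^2/ha

29.44 m^2/ha


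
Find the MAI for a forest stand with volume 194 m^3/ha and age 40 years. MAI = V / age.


MAI = 194 / 40 = 4.85 m^3/ha/yr

4.85 m^3/ha/yr


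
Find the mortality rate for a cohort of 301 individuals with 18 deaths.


Mortality rate = 18 / 301 = 0.059801 ≈ 0.0598

0.0598


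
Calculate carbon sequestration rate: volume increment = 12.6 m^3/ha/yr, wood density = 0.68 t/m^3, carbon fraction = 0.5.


C = 12.6 * 0.68 * 0.5 = 4.284 ≈ 4.28 t C/ha/yr

4.28 t C/ha/yr


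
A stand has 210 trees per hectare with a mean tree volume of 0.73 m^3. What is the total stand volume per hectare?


V_stand = 210 * 0.73 = 153.3 m^3/ha

153.3 m^3/ha


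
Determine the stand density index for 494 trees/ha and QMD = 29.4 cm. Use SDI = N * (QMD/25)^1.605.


QMD/25 = 29.4/25 = 1.176
(1.176)^1.605 = exp(1.605 * ln(1.176)) = exp(1.605 * 0.162119) = exp(0.260201) = 1.29719
SDI = 494 * 1.29719 = 640.812 ≈ 641

641


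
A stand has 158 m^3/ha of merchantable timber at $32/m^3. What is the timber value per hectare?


Value = 158 * 32 = $5056/ha

$5056/ha


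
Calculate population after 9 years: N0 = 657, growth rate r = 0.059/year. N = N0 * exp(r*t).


r*t = 0.059 * 9 = 0.531
exp(0.531) = 1.70063
N = 657 * 1.70063 = 1117.31 ≈ 1117

1117


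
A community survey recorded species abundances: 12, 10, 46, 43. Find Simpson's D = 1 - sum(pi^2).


Total N = 12 + 10 + 46 + 43 = 111
Per-species terms:
  p = 12/111 = 0.108108; p^2 = 0.108108^2 = 0.011687
  p = 10/111 = 0.090090; p^2 = 0.090090^2 = 0.008116
  p = 46/111 = 0.414414; p^2 = 0.414414^2 = 0.171739
  p = 43/111 = 0.387387; p^2 = 0.387387^2 = 0.150069
sum(p^2) = 0.011687 + 0.008116 + 0.171739 + 0.150069 = 0.341611
D = 1 - 0.341611 = 0.658389 ≈ 0.6584

0.6584


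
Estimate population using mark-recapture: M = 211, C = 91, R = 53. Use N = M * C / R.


N = M * C / R = 211 * 91 / 53 = 19201 / 53 = 362.28 ≈ 362

362 individuals


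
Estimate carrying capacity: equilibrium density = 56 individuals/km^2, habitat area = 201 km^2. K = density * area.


K = 56 * 201 = 11256 individuals

11256 individuals


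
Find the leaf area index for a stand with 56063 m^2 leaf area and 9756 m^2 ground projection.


LAI = 56063 / 9756 = 5.7465 ≈ 5.75

5.75


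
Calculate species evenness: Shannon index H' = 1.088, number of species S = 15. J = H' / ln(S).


ln(15) = 2.70805
J = H' / ln(S) = 1.088 / 2.70805 = 0.401765 ≈ 0.4018

0.4018


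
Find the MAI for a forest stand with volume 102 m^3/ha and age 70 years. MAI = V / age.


MAI = 102 / 70 = 1.4571 ≈ 1.46 m^3/ha/yr

1.46 m^3/ha/yr


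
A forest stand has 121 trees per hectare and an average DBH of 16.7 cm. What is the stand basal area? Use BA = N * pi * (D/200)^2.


(D/200)^2 = (16.7/200)^2 = 0.0835^2 = 0.00697225
Individual BA = 3.141593 * 0.00697225 = 0.0219040 m^2
Stand BA = 121 * 0.0219040 = 2.65038 ≈ 2.65 m^2/ha

2.65 m^2/ha


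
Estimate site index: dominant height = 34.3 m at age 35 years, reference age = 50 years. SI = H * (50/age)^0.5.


50/35 = 1.42857
(1.42857)^0.5 = 1.19523
SI = 34.3 * 1.19523 = 40.9964 ≈ 41.0 m

41.0 m


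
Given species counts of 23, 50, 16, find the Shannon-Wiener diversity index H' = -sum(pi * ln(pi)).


Total N = 23 + 50 + 16 = 89
Per-species terms:
  p = 23/89 = 0.258427; ln(p) = -1.353142; p*ln(p) = 0.258427 * (-1.353142) = -0.349688
  p = 50/89 = 0.561798; ln(p) = -0.576613; p*ln(p) = 0.561798 * (-0.576613) = -0.323940
  p = 16/89 = 0.179775; ln(p) = -1.716049; p*ln(p) = 0.179775 * (-1.716049) = -0.308503
sum(p*ln(p)) = (-0.349688) + (-0.323940) + (-0.308503) = -0.982131
H' = -(-0.982131) = 0.982131 ≈ 0.9821

0.9821


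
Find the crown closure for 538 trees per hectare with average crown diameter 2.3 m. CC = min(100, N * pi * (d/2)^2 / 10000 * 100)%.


(d/2)^2 = (2.3/2)^2 = 1.15^2 = 1.3225
Crown area = 3.141593 * 1.3225 = 4.15476 m^2
N * area / 10000 * 100 = 538 * 4.15476 / 10000 * 100 = 22.3526
CC = min(100, 22.3526) = 22.3526 ≈ 22.4%

22.4%


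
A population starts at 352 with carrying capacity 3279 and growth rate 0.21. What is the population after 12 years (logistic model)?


(K - N0)/N0 = (3279 - 352)/352 = 2927/352 = 8.31534
r*t = 0.21 * 12 = 2.52; exp(-2.52) = 0.0804596
8.31534 * 0.0804596 = 0.669049
1 + 0.669049 = 1.66905
N = 3279 / 1.66905 = 1964.59 ≈ 1965

1965


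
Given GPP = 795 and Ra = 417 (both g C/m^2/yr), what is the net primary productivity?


NPP = GPP - Ra = 795 - 417 = 378 g C/m^2/yr

378 g C/m^2/yr


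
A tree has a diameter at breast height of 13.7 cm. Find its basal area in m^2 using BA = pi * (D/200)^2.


D/200 = 13.7/200 = 0.0685 m
(D/200)^2 = 0.0685^2 = 0.00469225
BA = 3.141593 * 0.00469225 = 0.0147411 ≈ 0.0147 m^2

0.0147 m^2


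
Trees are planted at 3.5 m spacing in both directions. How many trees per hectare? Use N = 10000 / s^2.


N = 10000 / 3.5^2 = 10000 / 12.25 = 816.327 ≈ 816 trees/ha

816 trees/ha


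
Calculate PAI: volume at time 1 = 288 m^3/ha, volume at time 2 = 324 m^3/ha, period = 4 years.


PAI = (V2 - V1) / period = (324 - 288) / 4 = 36 / 4 = 9.00 m^3/ha/yr

9.00 m^3/ha/yr


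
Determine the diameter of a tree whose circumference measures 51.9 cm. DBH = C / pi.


DBH = C / pi = 51.9 / 3.141593 = 16.5203 ≈ 16.52 cm

16.52 cm


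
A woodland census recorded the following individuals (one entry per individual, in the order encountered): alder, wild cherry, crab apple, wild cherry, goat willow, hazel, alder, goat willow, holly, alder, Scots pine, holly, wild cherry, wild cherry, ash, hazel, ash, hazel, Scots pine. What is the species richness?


Total individuals logged = 19
Distinct species (count of individuals): alder (3), wild cherry (4), crab apple (1), goat willow (2), hazel (3), holly (2), Scots pine (2), ash (2)
Species richness = number of distinct species = 8

8


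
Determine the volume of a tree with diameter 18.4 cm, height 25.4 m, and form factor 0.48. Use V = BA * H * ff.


(D/200)^2 = (18.4/200)^2 = 0.092^2 = 0.008464
BA = 3.141593 * 0.008464 = 0.0265904 m^2
V = 0.0265904 * 25.4 * 0.48 = 0.324190 ≈ 0.324 m^3

0.324 m^3


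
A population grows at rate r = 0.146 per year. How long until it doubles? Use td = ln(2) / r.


td = ln(2) / 0.146 = 0.693147 / 0.146 = 4.74758 ≈ 4.7 years

4.7 years


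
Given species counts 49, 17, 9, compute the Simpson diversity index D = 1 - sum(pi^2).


Total N = 49 + 17 + 9 = 75
Per-species terms:
  p = 49/75 = 0.653333; p^2 = 0.653333^2 = 0.426844
  p = 17/75 = 0.226667; p^2 = 0.226667^2 = 0.051378
  p = 9/75 = 0.120000; p^2 = 0.120000^2 = 0.014400
sum(p^2) = 0.426844 + 0.051378 + 0.014400 = 0.492622
D = 1 - 0.492622 = 0.507378 ≈ 0.5074

0.5074


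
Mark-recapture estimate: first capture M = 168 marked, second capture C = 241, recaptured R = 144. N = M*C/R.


N = M * C / R = 168 * 241 / 144 = 40488 / 144 = 281.17 ≈ 281

281 individuals


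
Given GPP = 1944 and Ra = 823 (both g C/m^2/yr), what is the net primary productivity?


NPP = GPP - Ra = 1944 - 823 = 1121 g C/m^2/yr

1121 g C/m^2/yr


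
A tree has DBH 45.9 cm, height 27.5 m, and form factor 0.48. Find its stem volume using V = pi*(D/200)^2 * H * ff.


(D/200)^2 = (45.9/200)^2 = 0.2295^2 = 0.05267025
BA = 3.141593 * 0.05267025 = 0.165468 m^2
V = 0.165468 * 27.5 * 0.48 = 2.18418 ≈ 2.184 m^3

2.184 m^3


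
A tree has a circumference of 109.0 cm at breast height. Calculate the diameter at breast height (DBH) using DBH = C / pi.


DBH = C / pi = 109.0 / 3.141593 = 34.6958 ≈ 34.70 cm

34.70 cm


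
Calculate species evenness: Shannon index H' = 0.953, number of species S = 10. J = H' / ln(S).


ln(10) = 2.30259
J = H' / ln(S) = 0.953 / 2.30259 = 0.413882 ≈ 0.4139

0.4139


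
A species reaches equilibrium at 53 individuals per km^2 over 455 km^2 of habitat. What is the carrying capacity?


K = 53 * 455 = 24115 individuals

24115 individuals


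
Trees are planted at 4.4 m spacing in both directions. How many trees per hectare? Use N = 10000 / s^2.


N = 10000 / 4.4^2 = 10000 / 19.36 = 516.529 ≈ 517 trees/ha

517 trees/ha


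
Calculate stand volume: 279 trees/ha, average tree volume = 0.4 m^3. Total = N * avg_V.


V_stand = 279 * 0.4 = 111.6 m^3/ha

111.6 m^3/ha


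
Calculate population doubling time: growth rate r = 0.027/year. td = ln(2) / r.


td = ln(2) / 0.027 = 0.693147 / 0.027 = 25.6721 ≈ 25.7 years

25.7 years


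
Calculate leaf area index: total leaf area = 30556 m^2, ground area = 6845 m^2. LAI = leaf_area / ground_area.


LAI = 30556 / 6845 = 4.4640 ≈ 4.46

4.46


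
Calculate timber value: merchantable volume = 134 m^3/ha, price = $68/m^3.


Value = 134 * 68 = $9112/ha

$9112/ha


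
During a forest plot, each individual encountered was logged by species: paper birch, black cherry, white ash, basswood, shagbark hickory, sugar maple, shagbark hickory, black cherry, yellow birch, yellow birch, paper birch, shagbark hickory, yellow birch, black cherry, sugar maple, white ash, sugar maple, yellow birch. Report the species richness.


Total individuals logged = 18
Distinct species (count of individuals): paper birch (2), black cherry (3), white ash (2), basswood (1), shagbark hickory (3), sugar maple (3), yellow birch (4)
Species richness = number of distinct species = 7

7


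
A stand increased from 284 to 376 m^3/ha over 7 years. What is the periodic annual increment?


PAI = (V2 - V1) / period = (376 - 284) / 7 = 92 / 7 = 13.1429 ≈ 13.14 m^3/ha/yr

13.14 m^3/ha/yr


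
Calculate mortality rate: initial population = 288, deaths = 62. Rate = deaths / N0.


Mortality rate = 62 / 288 = 0.215278 ≈ 0.2153

0.2153


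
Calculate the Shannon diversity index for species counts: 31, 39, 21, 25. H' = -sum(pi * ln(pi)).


Total N = 31 + 39 + 21 + 25 = 116
Per-species terms:
  p = 31/116 = 0.267241; ln(p) = -1.319604; p*ln(p) = 0.267241 * (-1.319604) = -0.352652
  p = 39/116 = 0.336207; ln(p) = -1.090028; p*ln(p) = 0.336207 * (-1.090028) = -0.366475
  p = 21/116 = 0.181034; ln(p) = -1.709070; p*ln(p) = 0.181034 * (-1.709070) = -0.309400
  p = 25/116 = 0.215517; ln(p) = -1.534715; p*ln(p) = 0.215517 * (-1.534715) = -0.330757
sum(p*ln(p)) = (-0.352652) + (-0.366475) + (-0.309400) + (-0.330757) = -1.359284
H' = -(-1.359284) = 1.359284 ≈ 1.3593

1.3593


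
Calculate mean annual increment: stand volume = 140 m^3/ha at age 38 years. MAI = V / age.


MAI = 140 / 38 = 3.6842 ≈ 3.68 m^3/ha/yr

3.68 m^3/ha/yr


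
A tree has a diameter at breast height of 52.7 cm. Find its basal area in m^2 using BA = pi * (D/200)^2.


D/200 = 52.7/200 = 0.2635 m
(D/200)^2 = 0.2635^2 = 0.06943225
BA = 3.141593 * 0.06943225 = 0.218128 ≈ 0.2181 m^2

0.2181 m^2


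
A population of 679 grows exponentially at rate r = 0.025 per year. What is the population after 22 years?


r*t = 0.025 * 22 = 0.55
exp(0.55) = 1.73325
N = 679 * 1.73325 = 1176.88 ≈ 1177

1177


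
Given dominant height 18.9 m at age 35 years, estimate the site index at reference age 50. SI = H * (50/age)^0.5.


50/35 = 1.42857
(1.42857)^0.5 = 1.19523
SI = 18.9 * 1.19523 = 22.5898 ≈ 22.6 m

22.6 m


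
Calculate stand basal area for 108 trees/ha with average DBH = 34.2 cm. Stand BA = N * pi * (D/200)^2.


(D/200)^2 = (34.2/200)^2 = 0.171^2 = 0.029241
Individual BA = 3.141593 * 0.029241 = 0.0918633 m^2
Stand BA = 108 * 0.0918633 = 9.92124 ≈ 9.92 m^2/ha

9.92 m^2/ha


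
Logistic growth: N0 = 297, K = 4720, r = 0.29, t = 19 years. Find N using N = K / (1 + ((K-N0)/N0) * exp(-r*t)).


(K - N0)/N0 = (4720 - 297)/297 = 4423/297 = 14.8923
r*t = 0.29 * 19 = 5.51; exp(-5.51) = 0.00404611
14.8923 * 0.00404611 = 0.0602559
1 + 0.0602559 = 1.06026
N = 4720 / 1.06026 = 4451.74 ≈ 4452

4452


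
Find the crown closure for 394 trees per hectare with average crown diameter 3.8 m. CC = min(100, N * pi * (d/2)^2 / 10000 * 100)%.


(d/2)^2 = (3.8/2)^2 = 1.9^2 = 3.61
Crown area = 3.141593 * 3.61 = 11.3412 m^2
N * area / 10000 * 100 = 394 * 11.3412 / 10000 * 100 = 44.6843
CC = min(100, 44.6843) = 44.6843 ≈ 44.7%

44.7%


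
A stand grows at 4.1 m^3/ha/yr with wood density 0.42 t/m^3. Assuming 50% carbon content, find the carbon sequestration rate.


C = 4.1 * 0.42 * 0.5 = 0.861 ≈ 0.86 t C/ha/yr

0.86 t C/ha/yr


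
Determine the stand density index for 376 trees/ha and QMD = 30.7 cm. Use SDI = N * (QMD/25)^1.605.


QMD/25 = 30.7/25 = 1.228
(1.228)^1.605 = exp(1.605 * ln(1.228)) = exp(1.605 * 0.205387) = exp(0.329646) = 1.39048
SDI = 376 * 1.39048 = 522.820 ≈ 523

523


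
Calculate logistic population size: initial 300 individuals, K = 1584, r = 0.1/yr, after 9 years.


(K - N0)/N0 = (1584 - 300)/300 = 1284/300 = 4.28000
r*t = 0.1 * 9 = 0.9; exp(-0.9) = 0.406570
4.28000 * 0.406570 = 1.74012
1 + 1.74012 = 2.74012
N = 1584 / 2.74012 = 578.077 ≈ 578

578


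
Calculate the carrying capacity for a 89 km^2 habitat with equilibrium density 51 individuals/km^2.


K = 51 * 89 = 4539 individuals

4539 individuals


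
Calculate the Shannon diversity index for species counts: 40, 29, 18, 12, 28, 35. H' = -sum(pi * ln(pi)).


Total N = 40 + 29 + 18 + 12 + 28 + 35 = 162
Per-species terms:
  p = 40/162 = 0.246914; ln(p) = -1.398715; p*ln(p) = 0.246914 * (-1.398715) = -0.345362
  p = 29/162 = 0.179012; ln(p) = -1.720302; p*ln(p) = 0.179012 * (-1.720302) = -0.307955
  p = 18/162 = 0.111111; ln(p) = -2.197226; p*ln(p) = 0.111111 * (-2.197226) = -0.244136
  p = 12/162 = 0.074074; ln(p) = -2.602691; p*ln(p) = 0.074074 * (-2.602691) = -0.192792
  p = 28/162 = 0.172840; ln(p) = -1.755389; p*ln(p) = 0.172840 * (-1.755389) = -0.303401
  p = 35/162 = 0.216049; ln(p) = -1.532250; p*ln(p) = 0.216049 * (-1.532250) = -0.331041
sum(p*ln(p)) = (-0.345362) + (-0.307955) + (-0.244136) + (-0.192792) + (-0.303401) + (-0.331041) = -1.724687
H' = -(-1.724687) = 1.724687 ≈ 1.7247

1.7247


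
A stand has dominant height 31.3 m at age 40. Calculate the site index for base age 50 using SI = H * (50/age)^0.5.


50/40 = 1.25000
(1.25000)^0.5 = 1.11803
SI = 31.3 * 1.11803 = 34.9943 ≈ 35.0 m

35.0 m


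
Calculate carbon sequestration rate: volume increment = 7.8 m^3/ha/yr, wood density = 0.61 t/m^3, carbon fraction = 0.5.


C = 7.8 * 0.61 * 0.5 = 2.379 ≈ 2.38 t C/ha/yr

2.38 t C/ha/yr


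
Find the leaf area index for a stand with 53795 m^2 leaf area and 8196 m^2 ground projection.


LAI = 53795 / 8196 = 6.5636 ≈ 6.56

6.56


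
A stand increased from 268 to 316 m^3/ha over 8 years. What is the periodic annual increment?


PAI = (V2 - V1) / period = (316 - 268) / 8 = 48 / 8 = 6.00 m^3/ha/yr

6.00 m^3/ha/yr


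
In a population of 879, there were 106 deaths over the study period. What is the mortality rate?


Mortality rate = 106 / 879 = 0.120592 ≈ 0.1206

0.1206


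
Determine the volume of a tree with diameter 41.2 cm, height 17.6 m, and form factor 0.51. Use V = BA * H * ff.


(D/200)^2 = (41.2/200)^2 = 0.206^2 = 0.042436
BA = 3.141593 * 0.042436 = 0.133317 m^2
V = 0.133317 * 17.6 * 0.51 = 1.19665 ≈ 1.197 m^3

1.197 m^3


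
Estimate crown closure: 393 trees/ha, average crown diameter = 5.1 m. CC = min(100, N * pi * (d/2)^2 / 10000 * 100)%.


(d/2)^2 = (5.1/2)^2 = 2.55^2 = 6.5025
Crown area = 3.141593 * 6.5025 = 20.4282 m^2
N * area / 10000 * 100 = 393 * 20.4282 / 10000 * 100 = 80.2828
CC = min(100, 80.2828) = 80.2828 ≈ 80.3%

80.3%


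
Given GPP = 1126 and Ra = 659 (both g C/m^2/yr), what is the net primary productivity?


NPP = GPP - Ra = 1126 - 659 = 467 g C/m^2/yr

467 g C/m^2/yr


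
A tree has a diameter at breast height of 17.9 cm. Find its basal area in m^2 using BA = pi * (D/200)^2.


D/200 = 17.9/200 = 0.0895 m
(D/200)^2 = 0.0895^2 = 0.00801025
BA = 3.141593 * 0.00801025 = 0.0251649 ≈ 0.0252 m^2

0.0252 m^2


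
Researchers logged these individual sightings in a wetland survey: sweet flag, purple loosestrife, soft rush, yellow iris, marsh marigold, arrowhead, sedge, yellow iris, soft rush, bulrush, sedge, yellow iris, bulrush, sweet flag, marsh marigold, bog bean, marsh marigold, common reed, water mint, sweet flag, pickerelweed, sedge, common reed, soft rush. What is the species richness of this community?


Total individuals logged = 24
Distinct species (count of individuals): sweet flag (3), purple loosestrife (1), soft rush (3), yellow iris (3), marsh marigold (3), arrowhead (1), sedge (3), bulrush (2), bog bean (1), common reed (2), water mint (1), pickerelweed (1)
Species richness = number of distinct species = 12

12


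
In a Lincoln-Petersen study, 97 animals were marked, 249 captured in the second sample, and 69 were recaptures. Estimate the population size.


N = M * C / R = 97 * 249 / 69 = 24153 / 69 = 350.04 ≈ 350

350 individuals


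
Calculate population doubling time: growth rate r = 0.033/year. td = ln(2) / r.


td = ln(2) / 0.033 = 0.693147 / 0.033 = 21.0045 ≈ 21.0 years

21.0 years


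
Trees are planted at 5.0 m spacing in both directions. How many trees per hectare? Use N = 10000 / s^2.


N = 10000 / 5.0^2 = 10000 / 25 = 400.000 ≈ 400 trees/ha

400 trees/ha


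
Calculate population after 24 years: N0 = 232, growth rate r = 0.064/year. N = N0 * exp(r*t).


r*t = 0.064 * 24 = 1.536
exp(1.536) = 4.64597
N = 232 * 4.64597 = 1077.87 ≈ 1078

1078


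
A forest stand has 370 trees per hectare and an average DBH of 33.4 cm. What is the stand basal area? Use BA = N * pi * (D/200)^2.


(D/200)^2 = (33.4/200)^2 = 0.167^2 = 0.027889
Individual BA = 3.141593 * 0.027889 = 0.0876159 m^2
Stand BA = 370 * 0.0876159 = 32.4179 ≈ 32.42 m^2/ha

32.42 m^2/ha


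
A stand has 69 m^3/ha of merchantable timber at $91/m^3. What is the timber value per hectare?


Value = 69 * 91 = $6279/ha

$6279/ha


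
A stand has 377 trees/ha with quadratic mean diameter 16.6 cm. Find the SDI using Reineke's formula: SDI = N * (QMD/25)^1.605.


QMD/25 = 16.6/25 = 0.664
(0.664)^1.605 = exp(1.605 * ln(0.664)) = exp(1.605 * (-0.409473)) = exp(-0.657204) = 0.518298
SDI = 377 * 0.518298 = 195.398 ≈ 195

195


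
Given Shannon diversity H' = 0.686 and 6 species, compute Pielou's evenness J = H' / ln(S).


ln(6) = 1.79176
J = H' / ln(S) = 0.686 / 1.79176 = 0.382864 ≈ 0.3829

0.3829


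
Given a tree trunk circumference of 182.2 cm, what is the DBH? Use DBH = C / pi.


DBH = C / pi = 182.2 / 3.141593 = 57.9961 ≈ 58.00 cm

58.00 cm


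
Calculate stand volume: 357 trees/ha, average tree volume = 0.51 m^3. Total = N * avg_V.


V_stand = 357 * 0.51 = 182.07 ≈ 182.1 m^3/ha

182.1 m^3/ha


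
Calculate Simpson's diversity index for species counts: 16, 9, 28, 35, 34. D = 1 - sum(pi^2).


Total N = 16 + 9 + 28 + 35 + 34 = 122
Per-species terms:
  p = 16/122 = 0.131148; p^2 = 0.131148^2 = 0.017200
  p = 9/122 = 0.073770; p^2 = 0.073770^2 = 0.005442
  p = 28/122 = 0.229508; p^2 = 0.229508^2 = 0.052674
  p = 35/122 = 0.286885; p^2 = 0.286885^2 = 0.082303
  p = 34/122 = 0.278689; p^2 = 0.278689^2 = 0.077668
sum(p^2) = 0.017200 + 0.005442 + 0.052674 + 0.082303 + 0.077668 = 0.235287
D = 1 - 0.235287 = 0.764713 ≈ 0.7647

0.7647


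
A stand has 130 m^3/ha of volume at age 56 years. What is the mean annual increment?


MAI = 130 / 56 = 2.3214 ≈ 2.32 m^3/ha/yr

2.32 m^3/ha/yr


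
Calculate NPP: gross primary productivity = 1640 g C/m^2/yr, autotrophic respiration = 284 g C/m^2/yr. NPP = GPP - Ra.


NPP = GPP - Ra = 1640 - 284 = 1356 g C/m^2/yr

1356 g C/m^2/yr


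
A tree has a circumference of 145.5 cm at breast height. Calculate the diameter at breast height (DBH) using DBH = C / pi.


DBH = C / pi = 145.5 / 3.141593 = 46.3141 ≈ 46.31 cm

46.31 cm


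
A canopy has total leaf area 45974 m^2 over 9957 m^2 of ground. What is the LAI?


LAI = 45974 / 9957 = 4.6173 ≈ 4.62

4.62


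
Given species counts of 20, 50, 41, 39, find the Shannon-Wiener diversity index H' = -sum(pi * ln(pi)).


Total N = 20 + 50 + 41 + 39 = 150
Per-species terms:
  p = 20/150 = 0.133333; ln(p) = -2.014906; p*ln(p) = 0.133333 * (-2.014906) = -0.268653
  p = 50/150 = 0.333333; ln(p) = -1.098613; p*ln(p) = 0.333333 * (-1.098613) = -0.366204
  p = 41/150 = 0.273333; ln(p) = -1.297064; p*ln(p) = 0.273333 * (-1.297064) = -0.354530
  p = 39/150 = 0.260000; ln(p) = -1.347074; p*ln(p) = 0.260000 * (-1.347074) = -0.350239
sum(p*ln(p)) = (-0.268653) + (-0.366204) + (-0.354530) + (-0.350239) = -1.339626
H' = -(-1.339626) = 1.339626 ≈ 1.3396

1.3396


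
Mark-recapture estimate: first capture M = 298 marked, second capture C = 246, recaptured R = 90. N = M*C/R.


N = M * C / R = 298 * 246 / 90 = 73308 / 90 = 814.53 ≈ 815

815 individuals


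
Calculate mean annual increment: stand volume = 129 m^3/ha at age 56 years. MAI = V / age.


MAI = 129 / 56 = 2.3036 ≈ 2.30 m^3/ha/yr

2.30 m^3/ha/yr


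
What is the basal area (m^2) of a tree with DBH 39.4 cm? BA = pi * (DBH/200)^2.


D/200 = 39.4/200 = 0.197 m
(D/200)^2 = 0.197^2 = 0.038809
BA = 3.141593 * 0.038809 = 0.121922 ≈ 0.1219 m^2

0.1219 m^2


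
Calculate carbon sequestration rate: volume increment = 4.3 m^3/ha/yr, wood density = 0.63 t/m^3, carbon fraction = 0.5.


C = 4.3 * 0.63 * 0.5 = 1.3545 ≈ 1.35 t C/ha/yr

1.35 t C/ha/yr


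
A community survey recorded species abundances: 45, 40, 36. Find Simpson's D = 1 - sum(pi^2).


Total N = 45 + 40 + 36 = 121
Per-species terms:
  p = 45/121 = 0.371901; p^2 = 0.371901^2 = 0.138310
  p = 40/121 = 0.330579; p^2 = 0.330579^2 = 0.109282
  p = 36/121 = 0.297521; p^2 = 0.297521^2 = 0.088519
sum(p^2) = 0.138310 + 0.109282 + 0.088519 = 0.336111
D = 1 - 0.336111 = 0.663889 ≈ 0.6639

0.6639


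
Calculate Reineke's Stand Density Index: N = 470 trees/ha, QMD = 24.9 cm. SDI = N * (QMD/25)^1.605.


QMD/25 = 24.9/25 = 0.996
(0.996)^1.605 = exp(1.605 * ln(0.996)) = exp(1.605 * (-0.00400802)) = exp(-0.00643287) = 0.993588
SDI = 470 * 0.993588 = 466.986 ≈ 467

467


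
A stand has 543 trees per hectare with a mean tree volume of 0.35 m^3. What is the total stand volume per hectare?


V_stand = 543 * 0.35 = 190.05 ≈ 190.1 m^3/ha

190.1 m^3/ha


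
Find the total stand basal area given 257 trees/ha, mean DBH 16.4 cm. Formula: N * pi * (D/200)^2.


(D/200)^2 = (16.4/200)^2 = 0.082^2 = 0.006724
Individual BA = 3.141593 * 0.006724 = 0.0211241 m^2
Stand BA = 257 * 0.0211241 = 5.42889 ≈ 5.43 m^2/ha

5.43 m^2/ha


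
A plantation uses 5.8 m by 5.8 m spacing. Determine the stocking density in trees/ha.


N = 10000 / 5.8^2 = 10000 / 33.64 = 297.265 ≈ 297 trees/ha

297 trees/ha


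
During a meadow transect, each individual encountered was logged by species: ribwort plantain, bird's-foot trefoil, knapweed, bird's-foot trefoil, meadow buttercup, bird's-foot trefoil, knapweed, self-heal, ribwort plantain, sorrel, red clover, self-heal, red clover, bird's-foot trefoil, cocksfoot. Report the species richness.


Total individuals logged = 15
Distinct species (count of individuals): ribwort plantain (2), bird's-foot trefoil (4), knapweed (2), meadow buttercup (1), self-heal (2), sorrel (1), red clover (2), cocksfoot (1)
Species richness = number of distinct species = 8

8


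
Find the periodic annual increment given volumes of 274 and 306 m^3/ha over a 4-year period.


PAI = (V2 - V1) / period = (306 - 274) / 4 = 32 / 4 = 8.00 m^3/ha/yr

8.00 m^3/ha/yr


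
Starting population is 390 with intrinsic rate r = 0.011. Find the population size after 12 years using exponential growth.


r*t = 0.011 * 12 = 0.132
exp(0.132) = 1.14111
N = 390 * 1.14111 = 445.033 ≈ 445

445


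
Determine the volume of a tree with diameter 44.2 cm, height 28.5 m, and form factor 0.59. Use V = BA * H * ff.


(D/200)^2 = (44.2/200)^2 = 0.221^2 = 0.048841
BA = 3.141593 * 0.048841 = 0.153439 m^2
V = 0.153439 * 28.5 * 0.59 = 2.58008 ≈ 2.580 m^3

2.580 m^3


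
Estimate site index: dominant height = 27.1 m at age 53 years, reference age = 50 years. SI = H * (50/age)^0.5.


50/53 = 0.943396
(0.943396)^0.5 = 0.971286
SI = 27.1 * 0.971286 = 26.3219 ≈ 26.3 m

26.3 m


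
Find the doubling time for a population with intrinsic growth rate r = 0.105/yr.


td = ln(2) / 0.105 = 0.693147 / 0.105 = 6.60140 ≈ 6.6 years

6.6 years


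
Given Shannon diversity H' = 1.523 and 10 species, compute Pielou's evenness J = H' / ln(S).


ln(10) = 2.30259
J = H' / ln(S) = 1.523 / 2.30259 = 0.661429 ≈ 0.6614

0.6614


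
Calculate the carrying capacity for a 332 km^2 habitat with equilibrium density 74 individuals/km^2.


K = 74 * 332 = 24568 individuals

24568 individuals


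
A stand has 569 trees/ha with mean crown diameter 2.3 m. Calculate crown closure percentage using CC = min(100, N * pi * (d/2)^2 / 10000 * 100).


(d/2)^2 = (2.3/2)^2 = 1.15^2 = 1.3225
Crown area = 3.141593 * 1.3225 = 4.15476 m^2
N * area / 10000 * 100 = 569 * 4.15476 / 10000 * 100 = 23.6406
CC = min(100, 23.6406) = 23.6406 ≈ 23.6%

23.6%


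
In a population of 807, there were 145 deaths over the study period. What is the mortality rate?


Mortality rate = 145 / 807 = 0.179678 ≈ 0.1797

0.1797


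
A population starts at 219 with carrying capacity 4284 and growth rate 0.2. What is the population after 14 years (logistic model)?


(K - N0)/N0 = (4284 - 219)/219 = 4065/219 = 18.5616
r*t = 0.2 * 14 = 2.8; exp(-2.8) = 0.0608101
18.5616 * 0.0608101 = 1.12873
1 + 1.12873 = 2.12873
N = 4284 / 2.12873 = 2012.47 ≈ 2012

2012


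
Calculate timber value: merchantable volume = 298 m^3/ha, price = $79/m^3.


Value = 298 * 79 = $23542/ha

$23542/ha


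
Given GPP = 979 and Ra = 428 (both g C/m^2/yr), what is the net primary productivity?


NPP = GPP - Ra = 979 - 428 = 551 g C/m^2/yr

551 g C/m^2/yr


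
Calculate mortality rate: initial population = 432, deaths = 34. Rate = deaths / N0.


Mortality rate = 34 / 432 = 0.078704 ≈ 0.0787

0.0787


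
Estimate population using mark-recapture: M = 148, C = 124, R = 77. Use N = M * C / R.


N = M * C / R = 148 * 124 / 77 = 18352 / 77 = 238.34 ≈ 238

238 individuals


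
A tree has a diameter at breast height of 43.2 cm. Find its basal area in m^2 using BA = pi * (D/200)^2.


D/200 = 43.2/200 = 0.216 m
(D/200)^2 = 0.216^2 = 0.046656
BA = 3.141593 * 0.046656 = 0.146574 ≈ 0.1466 m^2

0.1466 m^2


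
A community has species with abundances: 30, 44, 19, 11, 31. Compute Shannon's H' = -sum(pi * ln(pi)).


Total N = 30 + 44 + 19 + 11 + 31 = 135
Per-species terms:
  p = 30/135 = 0.222222; ln(p) = -1.504078; p*ln(p) = 0.222222 * (-1.504078) = -0.334239
  p = 44/135 = 0.325926; ln(p) = -1.121085; p*ln(p) = 0.325926 * (-1.121085) = -0.365391
  p = 19/135 = 0.140741; ln(p) = -1.960834; p*ln(p) = 0.140741 * (-1.960834) = -0.275970
  p = 11/135 = 0.081481; ln(p) = -2.507385; p*ln(p) = 0.081481 * (-2.507385) = -0.204304
  p = 31/135 = 0.229630; ln(p) = -1.471286; p*ln(p) = 0.229630 * (-1.471286) = -0.337851
sum(p*ln(p)) = (-0.334239) + (-0.365391) + (-0.275970) + (-0.204304) + (-0.337851) = -1.517755
H' = -(-1.517755) = 1.517755 ≈ 1.5178

1.5178


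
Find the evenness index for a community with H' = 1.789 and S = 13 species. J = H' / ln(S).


ln(13) = 2.56495
J = H' / ln(S) = 1.789 / 2.56495 = 0.697479 ≈ 0.6975

0.6975


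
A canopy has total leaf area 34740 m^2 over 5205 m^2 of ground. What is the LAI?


LAI = 34740 / 5205 = 6.6744 ≈ 6.67

6.67


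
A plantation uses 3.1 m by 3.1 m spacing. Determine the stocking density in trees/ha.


N = 10000 / 3.1^2 = 10000 / 9.61 = 1040.58 ≈ 1041 trees/ha

1041 trees/ha


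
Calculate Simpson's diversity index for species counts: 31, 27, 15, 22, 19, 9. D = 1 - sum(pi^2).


Total N = 31 + 27 + 15 + 22 + 19 + 9 = 123
Per-species terms:
  p = 31/123 = 0.252033; p^2 = 0.252033^2 = 0.063521
  p = 27/123 = 0.219512; p^2 = 0.219512^2 = 0.048186
  p = 15/123 = 0.121951; p^2 = 0.121951^2 = 0.014872
  p = 22/123 = 0.178862; p^2 = 0.178862^2 = 0.031992
  p = 19/123 = 0.154472; p^2 = 0.154472^2 = 0.023862
  p = 9/123 = 0.073171; p^2 = 0.073171^2 = 0.005354
sum(p^2) = 0.063521 + 0.048186 + 0.014872 + 0.031992 + 0.023862 + 0.005354 = 0.187787
D = 1 - 0.187787 = 0.812213 ≈ 0.8122

0.8122


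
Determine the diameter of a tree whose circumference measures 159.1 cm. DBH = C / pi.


DBH = C / pi = 159.1 / 3.141593 = 50.6431 ≈ 50.64 cm

50.64 cm


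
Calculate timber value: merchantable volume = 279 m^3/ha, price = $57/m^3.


Value = 279 * 57 = $15903/ha

$15903/ha


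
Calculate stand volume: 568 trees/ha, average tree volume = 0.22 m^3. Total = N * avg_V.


V_stand = 568 * 0.22 = 124.96 ≈ 125.0 m^3/ha

125.0 m^3/ha


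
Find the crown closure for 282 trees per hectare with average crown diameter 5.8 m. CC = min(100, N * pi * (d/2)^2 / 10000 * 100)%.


(d/2)^2 = (5.8/2)^2 = 2.9^2 = 8.41
Crown area = 3.141593 * 8.41 = 26.4208 m^2
N * area / 10000 * 100 = 282 * 26.4208 / 10000 * 100 = 74.5067
CC = min(100, 74.5067) = 74.5067 ≈ 74.5%

74.5%


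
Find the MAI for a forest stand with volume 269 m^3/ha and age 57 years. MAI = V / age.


MAI = 269 / 57 = 4.7193 ≈ 4.72 m^3/ha/yr

4.72 m^3/ha/yr


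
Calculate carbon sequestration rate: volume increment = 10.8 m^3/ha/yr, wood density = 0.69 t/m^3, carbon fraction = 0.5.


C = 10.8 * 0.69 * 0.5 = 3.726 ≈ 3.73 t C/ha/yr

3.73 t C/ha/yr


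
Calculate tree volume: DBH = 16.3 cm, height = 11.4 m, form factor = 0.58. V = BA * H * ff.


(D/200)^2 = (16.3/200)^2 = 0.0815^2 = 0.00664225
BA = 3.141593 * 0.00664225 = 0.0208672 m^2
V = 0.0208672 * 11.4 * 0.58 = 0.137974 ≈ 0.138 m^3

0.138 m^3


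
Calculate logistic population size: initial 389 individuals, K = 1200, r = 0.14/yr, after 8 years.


(K - N0)/N0 = (1200 - 389)/389 = 811/389 = 2.08483
r*t = 0.14 * 8 = 1.12; exp(-1.12) = 0.326280
2.08483 * 0.326280 = 0.680238
1 + 0.680238 = 1.68024
N = 1200 / 1.68024 = 714.184 ≈ 714

714


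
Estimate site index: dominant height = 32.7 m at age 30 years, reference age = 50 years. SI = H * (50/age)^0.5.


50/30 = 1.66667
(1.66667)^0.5 = 1.29100
SI = 32.7 * 1.29100 = 42.2157 ≈ 42.2 m

42.2 m


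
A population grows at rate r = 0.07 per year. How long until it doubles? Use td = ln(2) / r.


td = ln(2) / 0.07 = 0.693147 / 0.07 = 9.90210 ≈ 9.9 years

9.9 years


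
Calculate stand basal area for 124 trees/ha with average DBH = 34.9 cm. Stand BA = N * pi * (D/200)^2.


(D/200)^2 = (34.9/200)^2 = 0.1745^2 = 0.03045025
Individual BA = 3.141593 * 0.03045025 = 0.0956623 m^2
Stand BA = 124 * 0.0956623 = 11.8621 ≈ 11.86 m^2/ha

11.86 m^2/ha


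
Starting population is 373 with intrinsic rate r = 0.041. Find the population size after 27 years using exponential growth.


r*t = 0.041 * 27 = 1.107
exp(1.107) = 3.02527
N = 373 * 3.02527 = 1128.43 ≈ 1128

1128


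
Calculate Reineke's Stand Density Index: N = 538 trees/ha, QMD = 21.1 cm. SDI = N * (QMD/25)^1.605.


QMD/25 = 21.1/25 = 0.844
(0.844)^1.605 = exp(1.605 * ln(0.844)) = exp(1.605 * (-0.169603)) = exp(-0.272213) = 0.761692
SDI = 538 * 0.761692 = 409.790 ≈ 410

410


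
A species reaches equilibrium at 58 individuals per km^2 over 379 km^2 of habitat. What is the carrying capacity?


K = 58 * 379 = 21982 individuals

21982 individuals


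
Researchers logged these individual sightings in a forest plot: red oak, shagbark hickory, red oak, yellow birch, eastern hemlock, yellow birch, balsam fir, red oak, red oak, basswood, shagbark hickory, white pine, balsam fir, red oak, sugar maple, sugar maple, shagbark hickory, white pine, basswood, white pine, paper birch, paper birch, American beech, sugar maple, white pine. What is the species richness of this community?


Total individuals logged = 25
Distinct species (count of individuals): red oak (5), shagbark hickory (3), yellow birch (2), eastern hemlock (1), balsam fir (2), basswood (2), white pine (4), sugar maple (3), paper birch (2), American beech (1)
Species richness = number of distinct species = 10

10


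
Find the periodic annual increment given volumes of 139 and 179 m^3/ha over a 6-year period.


PAI = (V2 - V1) / period = (179 - 139) / 6 = 40 / 6 = 6.6667 ≈ 6.67 m^3/ha/yr

6.67 m^3/ha/yr


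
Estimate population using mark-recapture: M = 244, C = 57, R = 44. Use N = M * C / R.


N = M * C / R = 244 * 57 / 44 = 13908 / 44 = 316.09 ≈ 316

316 individuals


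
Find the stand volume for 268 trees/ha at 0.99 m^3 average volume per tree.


V_stand = 268 * 0.99 = 265.32 ≈ 265.3 m^3/ha

265.3 m^3/ha


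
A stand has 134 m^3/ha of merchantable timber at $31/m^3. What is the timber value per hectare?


Value = 134 * 31 = $4154/ha

$4154/ha


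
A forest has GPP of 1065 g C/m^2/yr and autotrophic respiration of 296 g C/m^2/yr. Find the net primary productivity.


NPP = GPP - Ra = 1065 - 296 = 769 g C/m^2/yr

769 g C/m^2/yr


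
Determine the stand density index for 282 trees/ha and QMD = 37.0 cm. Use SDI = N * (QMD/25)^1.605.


QMD/25 = 37.0/25 = 1.48
(1.48)^1.605 = exp(1.605 * ln(1.48)) = exp(1.605 * 0.392042) = exp(0.629227) = 1.87616
SDI = 282 * 1.87616 = 529.077 ≈ 529

529


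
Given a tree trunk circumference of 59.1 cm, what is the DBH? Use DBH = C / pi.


DBH = C / pi = 59.1 / 3.141593 = 18.8121 ≈ 18.81 cm

18.81 cm


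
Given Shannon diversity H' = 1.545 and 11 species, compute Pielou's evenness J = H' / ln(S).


ln(11) = 2.39790
J = H' / ln(S) = 1.545 / 2.39790 = 0.644314 ≈ 0.6443

0.6443


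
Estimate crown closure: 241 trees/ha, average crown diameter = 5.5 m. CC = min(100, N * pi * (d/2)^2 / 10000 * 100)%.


(d/2)^2 = (5.5/2)^2 = 2.75^2 = 7.5625
Crown area = 3.141593 * 7.5625 = 23.7583 m^2
N * area / 10000 * 100 = 241 * 23.7583 / 10000 * 100 = 57.2575
CC = min(100, 57.2575) = 57.2575 ≈ 57.3%

57.3%


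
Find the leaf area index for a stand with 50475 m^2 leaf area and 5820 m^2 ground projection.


LAI = 50475 / 5820 = 8.6727 ≈ 8.67

8.67


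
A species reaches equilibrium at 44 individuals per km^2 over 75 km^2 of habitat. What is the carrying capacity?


K = 44 * 75 = 3300 individuals

3300 individuals


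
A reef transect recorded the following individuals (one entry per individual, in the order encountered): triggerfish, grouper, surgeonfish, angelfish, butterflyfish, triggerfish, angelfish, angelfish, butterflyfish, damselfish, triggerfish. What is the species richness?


Total individuals logged = 11
Distinct species (count of individuals): triggerfish (3), grouper (1), surgeonfish (1), angelfish (3), butterflyfish (2), damselfish (1)
Species richness = number of distinct species = 6

6


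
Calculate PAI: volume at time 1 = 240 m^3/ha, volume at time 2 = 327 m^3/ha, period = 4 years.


PAI = (V2 - V1) / period = (327 - 240) / 4 = 87 / 4 = 21.75 m^3/ha/yr

21.75 m^3/ha/yr


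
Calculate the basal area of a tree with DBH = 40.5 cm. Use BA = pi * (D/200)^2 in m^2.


D/200 = 40.5/200 = 0.2025 m
(D/200)^2 = 0.2025^2 = 0.04100625
BA = 3.141593 * 0.04100625 = 0.128825 ≈ 0.1288 m^2

0.1288 m^2


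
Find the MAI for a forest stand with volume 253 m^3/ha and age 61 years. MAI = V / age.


MAI = 253 / 61 = 4.1475 ≈ 4.15 m^3/ha/yr

4.15 m^3/ha/yr


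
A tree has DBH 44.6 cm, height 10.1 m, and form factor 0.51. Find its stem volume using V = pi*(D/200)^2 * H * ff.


(D/200)^2 = (44.6/200)^2 = 0.223^2 = 0.049729
BA = 3.141593 * 0.049729 = 0.156228 m^2
V = 0.156228 * 10.1 * 0.51 = 0.804730 ≈ 0.805 m^3

0.805 m^3


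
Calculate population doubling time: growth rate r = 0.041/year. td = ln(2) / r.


td = ln(2) / 0.041 = 0.693147 / 0.041 = 16.9060 ≈ 16.9 years

16.9 years


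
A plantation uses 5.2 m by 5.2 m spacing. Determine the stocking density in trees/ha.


N = 10000 / 5.2^2 = 10000 / 27.04 = 369.822 ≈ 370 trees/ha

370 trees/ha


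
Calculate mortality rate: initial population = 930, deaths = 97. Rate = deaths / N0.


Mortality rate = 97 / 930 = 0.104301 ≈ 0.1043

0.1043


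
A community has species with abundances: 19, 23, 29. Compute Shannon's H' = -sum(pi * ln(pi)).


Total N = 19 + 23 + 29 = 71
Per-species terms:
  p = 19/71 = 0.267606; ln(p) = -1.318240; p*ln(p) = 0.267606 * (-1.318240) = -0.352769
  p = 23/71 = 0.323944; ln(p) = -1.127185; p*ln(p) = 0.323944 * (-1.127185) = -0.365145
  p = 29/71 = 0.408451; ln(p) = -0.895383; p*ln(p) = 0.408451 * (-0.895383) = -0.365720
sum(p*ln(p)) = (-0.352769) + (-0.365145) + (-0.365720) = -1.083634
H' = -(-1.083634) = 1.083634 ≈ 1.0836

1.0836


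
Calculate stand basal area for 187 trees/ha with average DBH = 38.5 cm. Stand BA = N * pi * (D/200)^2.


(D/200)^2 = (38.5/200)^2 = 0.1925^2 = 0.03705625
Individual BA = 3.141593 * 0.03705625 = 0.116416 m^2
Stand BA = 187 * 0.116416 = 21.7698 ≈ 21.77 m^2/ha

21.77 m^2/ha


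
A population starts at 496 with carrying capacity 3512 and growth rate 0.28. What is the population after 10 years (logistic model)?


(K - N0)/N0 = (3512 - 496)/496 = 3016/496 = 6.08065
r*t = 0.28 * 10 = 2.8; exp(-2.8) = 0.0608101
6.08065 * 0.0608101 = 0.369765
1 + 0.369765 = 1.36977
N = 3512 / 1.36977 = 2563.93 ≈ 2564

2564


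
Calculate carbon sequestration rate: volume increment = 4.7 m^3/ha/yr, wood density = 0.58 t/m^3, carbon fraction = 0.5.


C = 4.7 * 0.58 * 0.5 = 1.363 ≈ 1.36 t C/ha/yr

1.36 t C/ha/yr


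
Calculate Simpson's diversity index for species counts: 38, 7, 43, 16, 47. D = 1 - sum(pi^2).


Total N = 38 + 7 + 43 + 16 + 47 = 151
Per-species terms:
  p = 38/151 = 0.251656; p^2 = 0.251656^2 = 0.063331
  p = 7/151 = 0.046358; p^2 = 0.046358^2 = 0.002149
  p = 43/151 = 0.284768; p^2 = 0.284768^2 = 0.081093
  p = 16/151 = 0.105960; p^2 = 0.105960^2 = 0.011228
  p = 47/151 = 0.311258; p^2 = 0.311258^2 = 0.096882
sum(p^2) = 0.063331 + 0.002149 + 0.081093 + 0.011228 + 0.096882 = 0.254683
D = 1 - 0.254683 = 0.745317 ≈ 0.7453

0.7453


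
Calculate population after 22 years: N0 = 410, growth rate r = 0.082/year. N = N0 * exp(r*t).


r*t = 0.082 * 22 = 1.804
exp(1.804) = 6.07389
N = 410 * 6.07389 = 2490.29 ≈ 2490

2490


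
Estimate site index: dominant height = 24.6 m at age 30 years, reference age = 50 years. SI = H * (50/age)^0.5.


50/30 = 1.66667
(1.66667)^0.5 = 1.29100
SI = 24.6 * 1.29100 = 31.7586 ≈ 31.8 m

31.8 m


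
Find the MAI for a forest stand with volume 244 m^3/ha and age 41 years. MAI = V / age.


MAI = 244 / 41 = 5.9512 ≈ 5.95 m^3/ha/yr

5.95 m^3/ha/yr


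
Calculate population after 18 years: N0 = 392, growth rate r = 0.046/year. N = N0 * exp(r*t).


r*t = 0.046 * 18 = 0.828
exp(0.828) = 2.28874
N = 392 * 2.28874 = 897.186 ≈ 897

897


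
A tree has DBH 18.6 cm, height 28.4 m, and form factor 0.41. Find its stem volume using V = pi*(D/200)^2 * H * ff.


(D/200)^2 = (18.6/200)^2 = 0.093^2 = 0.008649
BA = 3.141593 * 0.008649 = 0.0271716 m^2
V = 0.0271716 * 28.4 * 0.41 = 0.316386 ≈ 0.316 m^3

0.316 m^3


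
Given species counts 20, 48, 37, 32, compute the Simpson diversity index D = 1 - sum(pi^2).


Total N = 20 + 48 + 37 + 32 = 137
Per-species terms:
  p = 20/137 = 0.145985; p^2 = 0.145985^2 = 0.021312
  p = 48/137 = 0.350365; p^2 = 0.350365^2 = 0.122756
  p = 37/137 = 0.270073; p^2 = 0.270073^2 = 0.072939
  p = 32/137 = 0.233577; p^2 = 0.233577^2 = 0.054558
sum(p^2) = 0.021312 + 0.122756 + 0.072939 + 0.054558 = 0.271565
D = 1 - 0.271565 = 0.728435 ≈ 0.7284

0.7284
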